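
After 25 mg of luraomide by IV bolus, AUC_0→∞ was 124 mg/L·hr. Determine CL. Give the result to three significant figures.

CL = 0.202 L/hr

CL = Dose_iv / AUC_0→∞
   = 25 / 124 = 0.201613 L/hr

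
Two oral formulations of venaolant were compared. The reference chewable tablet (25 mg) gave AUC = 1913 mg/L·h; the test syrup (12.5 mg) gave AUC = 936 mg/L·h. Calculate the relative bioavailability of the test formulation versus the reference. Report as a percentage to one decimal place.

F_rel = (AUC_test/D_test) / (AUC_ref/D_ref)
      = (936/12.5) / (1913/25)
      = 74.88 / 76.52 = 0.9786 = 97.86%

F_rel = 97.9%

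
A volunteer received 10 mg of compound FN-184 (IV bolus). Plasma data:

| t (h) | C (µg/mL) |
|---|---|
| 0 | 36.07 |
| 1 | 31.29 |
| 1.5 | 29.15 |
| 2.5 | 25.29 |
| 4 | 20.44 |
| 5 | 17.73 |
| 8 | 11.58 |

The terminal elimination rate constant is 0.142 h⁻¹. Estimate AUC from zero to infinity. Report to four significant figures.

Trapezoidal AUC_0→8:
  [0→1]: (36.07+31.29)/2 × 1 = 33.68
  [1→1.5]: (31.29+29.15)/2 × 0.5 = 15.11
  [1.5→2.5]: (29.15+25.29)/2 × 1 = 27.22
  [2.5→4]: (25.29+20.44)/2 × 1.5 = 34.2975
  [4→5]: (20.44+17.73)/2 × 1 = 19.085
  [5→8]: (17.73+11.58)/2 × 3 = 43.965
  Sum = 173.3575 µg/mL·h
Extrapolated tail: C_last / k_e = 11.58 / 0.142 = 81.549
AUC_0→∞ = 173.3575 + 81.549 = 254.9065 µg/mL·h

AUC = 254.9 µg/mL·h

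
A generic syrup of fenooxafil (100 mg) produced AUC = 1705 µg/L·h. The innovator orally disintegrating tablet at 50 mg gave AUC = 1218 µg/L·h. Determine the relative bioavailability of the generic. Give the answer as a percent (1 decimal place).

F_rel = 70.0%

F_rel = (AUC_test/D_test) / (AUC_ref/D_ref)
      = (1705/100) / (1218/50)
      = 17.05 / 24.36 = 0.6999 = 69.99%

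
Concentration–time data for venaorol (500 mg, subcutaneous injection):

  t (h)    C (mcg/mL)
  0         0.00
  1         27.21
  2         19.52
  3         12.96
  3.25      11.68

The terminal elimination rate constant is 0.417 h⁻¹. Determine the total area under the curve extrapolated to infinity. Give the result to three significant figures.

AUC = 84.3 mcg/mL·h

Trapezoidal AUC_0→3.25:
  [0→1]: (0.00+27.21)/2 × 1 = 13.605
  [1→2]: (27.21+19.52)/2 × 1 = 23.365
  [2→3]: (19.52+12.96)/2 × 1 = 16.24
  [3→3.25]: (12.96+11.68)/2 × 0.25 = 3.08
  Sum = 56.29 mcg/mL·h
Extrapolated tail: C_last / k_e = 11.68 / 0.417 = 28.010
AUC_0→∞ = 56.29 + 28.010 = 84.3 mcg/mL·h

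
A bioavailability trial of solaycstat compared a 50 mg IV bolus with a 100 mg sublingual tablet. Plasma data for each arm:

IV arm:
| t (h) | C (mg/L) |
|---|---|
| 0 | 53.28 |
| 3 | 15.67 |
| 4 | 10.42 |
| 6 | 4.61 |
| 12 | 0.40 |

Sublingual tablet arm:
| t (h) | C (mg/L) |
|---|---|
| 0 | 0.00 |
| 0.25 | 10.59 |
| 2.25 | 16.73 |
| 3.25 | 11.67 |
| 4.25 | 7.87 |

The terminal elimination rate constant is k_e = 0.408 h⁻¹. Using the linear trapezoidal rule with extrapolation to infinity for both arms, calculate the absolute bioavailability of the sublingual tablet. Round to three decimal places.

Trapezoidal AUC_0→12 (IV):
  [0→3]: (53.28+15.67)/2 × 3 = 103.425
  [3→4]: (15.67+10.42)/2 × 1 = 13.045
  [4→6]: (10.42+4.61)/2 × 2 = 15.03
  [6→12]: (4.61+0.40)/2 × 6 = 15.03
  Sum = 146.53 mg/L·h
IV tail: 0.40/0.408 = 0.980; AUC_iv,0→∞ = 146.53 + 0.980 = 147.51 mg/L·h
Trapezoidal AUC_0→4.25 (sublingual tablet):
  [0→0.25]: (0.00+10.59)/2 × 0.25 = 1.32375
  [0.25→2.25]: (10.59+16.73)/2 × 2 = 27.32
  [2.25→3.25]: (16.73+11.67)/2 × 1 = 14.2
  [3.25→4.25]: (11.67+7.87)/2 × 1 = 9.77
  Sum = 52.61375 mg/L·h
sublingual tablet tail: 7.87/0.408 = 19.289; AUC_ev,0→∞ = 52.61375 + 19.289 = 71.90275 mg/L·h
F = (AUC_ev/D_ev)/(AUC_iv/D_iv) = (71.90275/100)/(147.51/50) = 0.7190275/2.9502 = 0.2437

F = 0.244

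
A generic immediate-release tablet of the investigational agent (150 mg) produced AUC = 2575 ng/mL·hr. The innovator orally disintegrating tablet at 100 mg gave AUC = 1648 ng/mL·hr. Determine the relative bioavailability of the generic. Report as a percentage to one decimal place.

F_rel = 104.2%

F_rel = (AUC_test/D_test) / (AUC_ref/D_ref)
      = (2575/150) / (1648/100)
      = 17.1667 / 16.48 = 1.0417 = 104.17%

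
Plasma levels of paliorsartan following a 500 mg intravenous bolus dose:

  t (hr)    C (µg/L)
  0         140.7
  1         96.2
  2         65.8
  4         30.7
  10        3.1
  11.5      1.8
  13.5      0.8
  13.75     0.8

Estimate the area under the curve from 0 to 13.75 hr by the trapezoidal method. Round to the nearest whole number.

Trapezoidal AUC_0→13.75:
  [0→1]: (140.7+96.2)/2 × 1 = 118.45
  [1→2]: (96.2+65.8)/2 × 1 = 81.0
  [2→4]: (65.8+30.7)/2 × 2 = 96.5
  [4→10]: (30.7+3.1)/2 × 6 = 101.4
  [10→11.5]: (3.1+1.8)/2 × 1.5 = 3.675
  [11.5→13.5]: (1.8+0.8)/2 × 2 = 2.6
  [13.5→13.75]: (0.8+0.8)/2 × 0.25 = 0.2
  Sum = 403.825 µg/L·hr

AUC = 404 µg/L·hr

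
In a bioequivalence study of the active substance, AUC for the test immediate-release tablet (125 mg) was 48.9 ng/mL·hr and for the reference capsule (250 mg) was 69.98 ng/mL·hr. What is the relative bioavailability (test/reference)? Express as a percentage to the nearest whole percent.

F_rel = (AUC_test/D_test) / (AUC_ref/D_ref)
      = (48.9/125) / (69.98/250)
      = 0.3912 / 0.27992 = 1.3975 = 139.75%

F_rel = 140%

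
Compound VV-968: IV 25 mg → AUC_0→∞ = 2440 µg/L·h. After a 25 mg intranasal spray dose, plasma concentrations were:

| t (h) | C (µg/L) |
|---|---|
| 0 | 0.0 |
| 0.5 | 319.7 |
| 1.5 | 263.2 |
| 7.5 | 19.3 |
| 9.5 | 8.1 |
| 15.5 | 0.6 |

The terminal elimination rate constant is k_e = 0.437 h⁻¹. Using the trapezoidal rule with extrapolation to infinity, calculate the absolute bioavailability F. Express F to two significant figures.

Trapezoidal AUC_0→15.5 (intranasal spray):
  [0→0.5]: (0.0+319.7)/2 × 0.5 = 79.925
  [0.5→1.5]: (319.7+263.2)/2 × 1 = 291.45
  [1.5→7.5]: (263.2+19.3)/2 × 6 = 847.5
  [7.5→9.5]: (19.3+8.1)/2 × 2 = 27.4
  [9.5→15.5]: (8.1+0.6)/2 × 6 = 26.1
  Sum = 1272.375 µg/L·h
Tail: C_last/k_e = 0.6/0.437 = 1.373
AUC_0→∞ (intranasal spray) = 1272.375 + 1.373 = 1273.748 µg/L·h
F = (AUC_ev/D_ev)/(AUC_iv/D_iv) = (1273.748/25)/(2440/25) = 50.94992/97.6 = 0.5220

F = 0.52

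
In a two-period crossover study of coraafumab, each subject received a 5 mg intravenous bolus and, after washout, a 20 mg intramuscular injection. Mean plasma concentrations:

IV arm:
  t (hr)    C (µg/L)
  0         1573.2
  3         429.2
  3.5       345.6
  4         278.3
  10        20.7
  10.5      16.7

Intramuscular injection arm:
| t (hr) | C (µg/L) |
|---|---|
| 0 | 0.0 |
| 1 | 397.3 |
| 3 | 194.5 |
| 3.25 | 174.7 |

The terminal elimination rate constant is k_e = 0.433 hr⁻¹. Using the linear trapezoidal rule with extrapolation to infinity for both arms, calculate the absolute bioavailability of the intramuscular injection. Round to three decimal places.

F = 0.072

Trapezoidal AUC_0→10.5 (IV):
  [0→3]: (1573.2+429.2)/2 × 3 = 3003.6
  [3→3.5]: (429.2+345.6)/2 × 0.5 = 193.7
  [3.5→4]: (345.6+278.3)/2 × 0.5 = 155.975
  [4→10]: (278.3+20.7)/2 × 6 = 897.0
  [10→10.5]: (20.7+16.7)/2 × 0.5 = 9.35
  Sum = 4259.625 µg/L·hr
IV tail: 16.7/0.433 = 38.568; AUC_iv,0→∞ = 4259.625 + 38.568 = 4298.193 µg/L·hr
Trapezoidal AUC_0→3.25 (intramuscular injection):
  [0→1]: (0.0+397.3)/2 × 1 = 198.65
  [1→3]: (397.3+194.5)/2 × 2 = 591.8
  [3→3.25]: (194.5+174.7)/2 × 0.25 = 46.15
  Sum = 836.6 µg/L·hr
intramuscular injection tail: 174.7/0.433 = 403.464; AUC_ev,0→∞ = 836.6 + 403.464 = 1240.064 µg/L·hr
F = (AUC_ev/D_ev)/(AUC_iv/D_iv) = (1240.064/20)/(4298.193/5) = 62.0032/859.6386 = 0.0721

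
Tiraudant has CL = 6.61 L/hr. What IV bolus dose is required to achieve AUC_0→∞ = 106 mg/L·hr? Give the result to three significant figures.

Dose = 701 mg

Dose_iv = CL × AUC_0→∞
     = 6.61 × 106 = 700.66 mg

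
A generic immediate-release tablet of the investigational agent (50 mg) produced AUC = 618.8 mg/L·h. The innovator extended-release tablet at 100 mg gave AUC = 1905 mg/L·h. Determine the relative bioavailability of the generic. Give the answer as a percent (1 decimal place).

F_rel = 65.0%

F_rel = (AUC_test/D_test) / (AUC_ref/D_ref)
      = (618.8/50) / (1905/100)
      = 12.376 / 19.05 = 0.6497 = 64.97%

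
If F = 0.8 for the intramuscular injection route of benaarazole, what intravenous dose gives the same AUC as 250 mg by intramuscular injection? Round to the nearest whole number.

D_iv = 200 mg

Systemic exposure from an extravascular dose = F × D_ev, so the equivalent IV dose is F × D_ev.
D_iv = F × D_ev = 0.8 × 250 = 200 mg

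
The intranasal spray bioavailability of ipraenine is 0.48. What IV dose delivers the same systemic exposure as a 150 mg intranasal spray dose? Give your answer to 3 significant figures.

Systemic exposure from an extravascular dose = F × D_ev, so the equivalent IV dose is F × D_ev.
D_iv = F × D_ev = 0.48 × 150 = 72 mg

D_iv = 72.0 mg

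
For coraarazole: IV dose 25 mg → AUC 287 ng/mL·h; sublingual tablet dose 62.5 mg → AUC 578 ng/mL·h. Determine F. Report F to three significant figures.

F = 0.806

F = (AUC_ev / D_ev) / (AUC_iv / D_iv)
  = (578/62.5) / (287/25)
  = 9.248 / 11.48 = 0.8056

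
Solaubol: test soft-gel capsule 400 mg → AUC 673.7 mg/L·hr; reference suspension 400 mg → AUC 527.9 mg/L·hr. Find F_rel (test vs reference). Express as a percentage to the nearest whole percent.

F_rel = (AUC_test/D_test) / (AUC_ref/D_ref)
      = (673.7/400) / (527.9/400)
      = 1.68425 / 1.31975 = 1.2762 = 127.62%

F_rel = 128%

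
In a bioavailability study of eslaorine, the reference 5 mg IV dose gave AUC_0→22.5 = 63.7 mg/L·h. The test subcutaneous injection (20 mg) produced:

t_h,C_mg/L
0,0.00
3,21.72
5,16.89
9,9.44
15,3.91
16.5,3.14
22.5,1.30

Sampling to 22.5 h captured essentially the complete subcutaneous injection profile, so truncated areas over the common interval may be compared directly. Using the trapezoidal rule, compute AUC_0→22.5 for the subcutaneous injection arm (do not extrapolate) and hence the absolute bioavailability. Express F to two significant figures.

F = 0.72

Trapezoidal AUC_0→22.5 (subcutaneous injection):
  [0→3]: (0.00+21.72)/2 × 3 = 32.58
  [3→5]: (21.72+16.89)/2 × 2 = 38.61
  [5→9]: (16.89+9.44)/2 × 4 = 52.66
  [9→15]: (9.44+3.91)/2 × 6 = 40.05
  [15→16.5]: (3.91+3.14)/2 × 1.5 = 5.2875
  [16.5→22.5]: (3.14+1.30)/2 × 6 = 13.32
  Sum = 182.5075 mg/L·h
F = (AUC_ev/D_ev)/(AUC_iv/D_iv) = (182.5075/20)/(63.7/5) = 9.125375/12.74 = 0.7163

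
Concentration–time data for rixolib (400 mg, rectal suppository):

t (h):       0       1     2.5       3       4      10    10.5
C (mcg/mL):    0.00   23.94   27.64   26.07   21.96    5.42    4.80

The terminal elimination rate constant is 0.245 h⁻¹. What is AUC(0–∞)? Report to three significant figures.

Trapezoidal AUC_0→10.5:
  [0→1]: (0.00+23.94)/2 × 1 = 11.97
  [1→2.5]: (23.94+27.64)/2 × 1.5 = 38.685
  [2.5→3]: (27.64+26.07)/2 × 0.5 = 13.4275
  [3→4]: (26.07+21.96)/2 × 1 = 24.015
  [4→10]: (21.96+5.42)/2 × 6 = 82.14
  [10→10.5]: (5.42+4.80)/2 × 0.5 = 2.555
  Sum = 172.7925 mcg/mL·h
Extrapolated tail: C_last / k_e = 4.80 / 0.245 = 19.592
AUC_0→∞ = 172.7925 + 19.592 = 192.3845 mcg/mL·h

AUC = 192 mcg/mL·h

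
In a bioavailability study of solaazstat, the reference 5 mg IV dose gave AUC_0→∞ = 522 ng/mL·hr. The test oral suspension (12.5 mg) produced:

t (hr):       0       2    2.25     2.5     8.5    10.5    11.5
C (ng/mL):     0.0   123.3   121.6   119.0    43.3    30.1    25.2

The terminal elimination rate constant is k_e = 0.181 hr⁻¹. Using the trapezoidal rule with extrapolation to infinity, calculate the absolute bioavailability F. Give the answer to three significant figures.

F = 0.698

Trapezoidal AUC_0→11.5 (oral suspension):
  [0→2]: (0.0+123.3)/2 × 2 = 123.3
  [2→2.25]: (123.3+121.6)/2 × 0.25 = 30.6125
  [2.25→2.5]: (121.6+119.0)/2 × 0.25 = 30.075
  [2.5→8.5]: (119.0+43.3)/2 × 6 = 486.9
  [8.5→10.5]: (43.3+30.1)/2 × 2 = 73.4
  [10.5→11.5]: (30.1+25.2)/2 × 1 = 27.65
  Sum = 771.9375 ng/mL·hr
Tail: C_last/k_e = 25.2/0.181 = 139.227
AUC_0→∞ (oral suspension) = 771.9375 + 139.227 = 911.1645 ng/mL·hr
F = (AUC_ev/D_ev)/(AUC_iv/D_iv) = (911.1645/12.5)/(522/5) = 72.89316/104.4 = 0.6982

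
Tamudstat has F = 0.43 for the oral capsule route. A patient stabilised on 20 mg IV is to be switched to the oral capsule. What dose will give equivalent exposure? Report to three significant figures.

For equal systemic exposure: F × D_ev = D_iv
D_ev = D_iv / F = 20 / 0.43 = 46.5116 mg

D_oral = 46.5 mg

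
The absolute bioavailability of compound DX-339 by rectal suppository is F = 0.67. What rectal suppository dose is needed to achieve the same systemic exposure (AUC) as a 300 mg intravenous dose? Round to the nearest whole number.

For equal systemic exposure: F × D_ev = D_iv
D_ev = D_iv / F = 300 / 0.67 = 447.761 mg

D_rectal = 448 mg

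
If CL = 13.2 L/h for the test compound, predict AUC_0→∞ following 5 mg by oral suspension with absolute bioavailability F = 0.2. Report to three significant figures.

AUC_0→∞ = F × Dose / CL
        = 0.2 × 5 / 13.2 = 0.0757576 mg/L·h

AUC = 0.0758 mg/L·h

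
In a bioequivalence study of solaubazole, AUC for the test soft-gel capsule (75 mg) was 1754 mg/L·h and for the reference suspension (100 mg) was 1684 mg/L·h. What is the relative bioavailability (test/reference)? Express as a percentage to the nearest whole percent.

F_rel = 139%

F_rel = (AUC_test/D_test) / (AUC_ref/D_ref)
      = (1754/75) / (1684/100)
      = 23.3867 / 16.84 = 1.3888 = 138.88%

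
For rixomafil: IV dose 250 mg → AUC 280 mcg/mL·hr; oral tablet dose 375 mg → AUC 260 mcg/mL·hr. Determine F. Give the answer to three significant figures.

F = (AUC_ev / D_ev) / (AUC_iv / D_iv)
  = (260/375) / (280/250)
  = 0.693333 / 1.12 = 0.6190

F = 0.619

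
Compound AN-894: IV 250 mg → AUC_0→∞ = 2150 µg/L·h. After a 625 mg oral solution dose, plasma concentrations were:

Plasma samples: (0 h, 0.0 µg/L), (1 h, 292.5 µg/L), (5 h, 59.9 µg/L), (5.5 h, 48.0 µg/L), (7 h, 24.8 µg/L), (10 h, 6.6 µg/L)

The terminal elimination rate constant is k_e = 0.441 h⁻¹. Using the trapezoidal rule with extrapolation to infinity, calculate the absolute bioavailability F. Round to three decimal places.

Trapezoidal AUC_0→10 (oral solution):
  [0→1]: (0.0+292.5)/2 × 1 = 146.25
  [1→5]: (292.5+59.9)/2 × 4 = 704.8
  [5→5.5]: (59.9+48.0)/2 × 0.5 = 26.975
  [5.5→7]: (48.0+24.8)/2 × 1.5 = 54.6
  [7→10]: (24.8+6.6)/2 × 3 = 47.1
  Sum = 979.725 µg/L·h
Tail: C_last/k_e = 6.6/0.441 = 14.966
AUC_0→∞ (oral solution) = 979.725 + 14.966 = 994.691 µg/L·h
F = (AUC_ev/D_ev)/(AUC_iv/D_iv) = (994.691/625)/(2150/250) = 1.5915056/8.6 = 0.1851

F = 0.185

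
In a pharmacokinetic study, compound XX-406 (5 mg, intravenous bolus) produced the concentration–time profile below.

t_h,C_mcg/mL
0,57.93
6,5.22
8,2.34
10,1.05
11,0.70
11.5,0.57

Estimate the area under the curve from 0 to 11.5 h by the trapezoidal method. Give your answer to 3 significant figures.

AUC = 202 mcg/mL·h

Trapezoidal AUC_0→11.5:
  [0→6]: (57.93+5.22)/2 × 6 = 189.45
  [6→8]: (5.22+2.34)/2 × 2 = 7.56
  [8→10]: (2.34+1.05)/2 × 2 = 3.39
  [10→11]: (1.05+0.70)/2 × 1 = 0.875
  [11→11.5]: (0.70+0.57)/2 × 0.5 = 0.3175
  Sum = 201.5925 mcg/mL·h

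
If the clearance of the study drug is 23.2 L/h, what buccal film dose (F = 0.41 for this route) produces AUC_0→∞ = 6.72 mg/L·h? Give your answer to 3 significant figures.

Dose = CL × AUC_0→∞ / F
     = 23.2 × 6.72 / 0.41 = 380.254 mg

Dose = 380 mg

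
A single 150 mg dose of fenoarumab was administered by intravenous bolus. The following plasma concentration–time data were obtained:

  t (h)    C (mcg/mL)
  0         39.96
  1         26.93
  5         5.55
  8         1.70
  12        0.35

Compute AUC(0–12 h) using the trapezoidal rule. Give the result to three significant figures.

Trapezoidal AUC_0→12:
  [0→1]: (39.96+26.93)/2 × 1 = 33.445
  [1→5]: (26.93+5.55)/2 × 4 = 64.96
  [5→8]: (5.55+1.70)/2 × 3 = 10.875
  [8→12]: (1.70+0.35)/2 × 4 = 4.1
  Sum = 113.38 mcg/mL·h

AUC = 113 mcg/mL·h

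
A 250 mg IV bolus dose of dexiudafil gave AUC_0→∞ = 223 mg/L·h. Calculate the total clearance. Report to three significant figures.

CL = 1.12 L/h

CL = Dose_iv / AUC_0→∞
   = 250 / 223 = 1.12108 L/h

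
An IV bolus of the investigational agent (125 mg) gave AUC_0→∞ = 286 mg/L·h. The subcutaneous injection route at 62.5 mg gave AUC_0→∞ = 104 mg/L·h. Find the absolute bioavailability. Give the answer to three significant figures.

F = (AUC_ev / D_ev) / (AUC_iv / D_iv)
  = (104/62.5) / (286/125)
  = 1.664 / 2.288 = 0.7273

F = 0.727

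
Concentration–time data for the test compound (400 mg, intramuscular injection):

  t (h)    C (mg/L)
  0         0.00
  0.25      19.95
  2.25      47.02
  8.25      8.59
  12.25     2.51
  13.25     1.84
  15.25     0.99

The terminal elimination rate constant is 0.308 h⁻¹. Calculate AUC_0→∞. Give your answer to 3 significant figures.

AUC = 267 mg/L·h

Trapezoidal AUC_0→15.25:
  [0→0.25]: (0.00+19.95)/2 × 0.25 = 2.49375
  [0.25→2.25]: (19.95+47.02)/2 × 2 = 66.97
  [2.25→8.25]: (47.02+8.59)/2 × 6 = 166.83
  [8.25→12.25]: (8.59+2.51)/2 × 4 = 22.2
  [12.25→13.25]: (2.51+1.84)/2 × 1 = 2.175
  [13.25→15.25]: (1.84+0.99)/2 × 2 = 2.83
  Sum = 263.49875 mg/L·h
Extrapolated tail: C_last / k_e = 0.99 / 0.308 = 3.214
AUC_0→∞ = 263.49875 + 3.214 = 266.71275 mg/L·h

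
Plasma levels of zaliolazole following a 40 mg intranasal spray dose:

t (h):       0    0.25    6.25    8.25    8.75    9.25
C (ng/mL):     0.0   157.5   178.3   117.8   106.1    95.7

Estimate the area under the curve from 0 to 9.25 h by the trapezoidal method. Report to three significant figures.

AUC = 1430 ng/mL·h

Trapezoidal AUC_0→9.25:
  [0→0.25]: (0.0+157.5)/2 × 0.25 = 19.6875
  [0.25→6.25]: (157.5+178.3)/2 × 6 = 1007.4
  [6.25→8.25]: (178.3+117.8)/2 × 2 = 296.1
  [8.25→8.75]: (117.8+106.1)/2 × 0.5 = 55.975
  [8.75→9.25]: (106.1+95.7)/2 × 0.5 = 50.45
  Sum = 1429.6125 ng/mL·h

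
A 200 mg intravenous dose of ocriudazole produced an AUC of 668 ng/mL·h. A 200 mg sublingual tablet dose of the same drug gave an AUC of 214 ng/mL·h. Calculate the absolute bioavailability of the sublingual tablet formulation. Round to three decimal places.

F = (AUC_ev / D_ev) / (AUC_iv / D_iv)
  = (214/200) / (668/200)
  = 1.07 / 3.34 = 0.3204

F = 0.320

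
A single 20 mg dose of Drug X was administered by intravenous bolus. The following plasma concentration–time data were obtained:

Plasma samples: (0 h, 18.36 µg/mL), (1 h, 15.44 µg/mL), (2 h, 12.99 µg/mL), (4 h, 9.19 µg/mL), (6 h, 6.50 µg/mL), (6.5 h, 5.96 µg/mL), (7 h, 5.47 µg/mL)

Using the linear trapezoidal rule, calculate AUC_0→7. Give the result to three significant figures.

Trapezoidal AUC_0→7:
  [0→1]: (18.36+15.44)/2 × 1 = 16.9
  [1→2]: (15.44+12.99)/2 × 1 = 14.215
  [2→4]: (12.99+9.19)/2 × 2 = 22.18
  [4→6]: (9.19+6.50)/2 × 2 = 15.69
  [6→6.5]: (6.50+5.96)/2 × 0.5 = 3.115
  [6.5→7]: (5.96+5.47)/2 × 0.5 = 2.8575
  Sum = 74.9575 µg/mL·h

AUC = 75.0 µg/mL·h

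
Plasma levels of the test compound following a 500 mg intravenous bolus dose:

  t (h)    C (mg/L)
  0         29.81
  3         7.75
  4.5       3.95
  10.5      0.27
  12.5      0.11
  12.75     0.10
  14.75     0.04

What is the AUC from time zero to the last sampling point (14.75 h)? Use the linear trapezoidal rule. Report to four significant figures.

Trapezoidal AUC_0→14.75:
  [0→3]: (29.81+7.75)/2 × 3 = 56.34
  [3→4.5]: (7.75+3.95)/2 × 1.5 = 8.775
  [4.5→10.5]: (3.95+0.27)/2 × 6 = 12.66
  [10.5→12.5]: (0.27+0.11)/2 × 2 = 0.38
  [12.5→12.75]: (0.11+0.10)/2 × 0.25 = 0.02625
  [12.75→14.75]: (0.10+0.04)/2 × 2 = 0.14
  Sum = 78.32125 mg/L·h

AUC = 78.32 mg/L·h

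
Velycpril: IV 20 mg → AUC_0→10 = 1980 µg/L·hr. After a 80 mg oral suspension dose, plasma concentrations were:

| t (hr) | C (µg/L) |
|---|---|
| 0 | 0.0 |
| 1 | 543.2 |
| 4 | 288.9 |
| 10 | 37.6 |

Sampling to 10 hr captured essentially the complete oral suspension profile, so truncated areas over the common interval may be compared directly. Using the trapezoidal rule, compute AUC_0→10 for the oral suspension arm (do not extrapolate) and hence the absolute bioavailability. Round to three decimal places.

Trapezoidal AUC_0→10 (oral suspension):
  [0→1]: (0.0+543.2)/2 × 1 = 271.6
  [1→4]: (543.2+288.9)/2 × 3 = 1248.15
  [4→10]: (288.9+37.6)/2 × 6 = 979.5
  Sum = 2499.25 µg/L·hr
F = (AUC_ev/D_ev)/(AUC_iv/D_iv) = (2499.25/80)/(1980/20) = 31.240625/99 = 0.3156

F = 0.316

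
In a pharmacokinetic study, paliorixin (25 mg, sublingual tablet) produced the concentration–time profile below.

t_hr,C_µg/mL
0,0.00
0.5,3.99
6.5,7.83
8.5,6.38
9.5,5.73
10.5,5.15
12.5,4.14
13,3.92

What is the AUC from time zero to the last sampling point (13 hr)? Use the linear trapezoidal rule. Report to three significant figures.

Trapezoidal AUC_0→13:
  [0→0.5]: (0.00+3.99)/2 × 0.5 = 0.9975
  [0.5→6.5]: (3.99+7.83)/2 × 6 = 35.46
  [6.5→8.5]: (7.83+6.38)/2 × 2 = 14.21
  [8.5→9.5]: (6.38+5.73)/2 × 1 = 6.055
  [9.5→10.5]: (5.73+5.15)/2 × 1 = 5.44
  [10.5→12.5]: (5.15+4.14)/2 × 2 = 9.29
  [12.5→13]: (4.14+3.92)/2 × 0.5 = 2.015
  Sum = 73.4675 µg/mL·hr

AUC = 73.5 µg/mL·hr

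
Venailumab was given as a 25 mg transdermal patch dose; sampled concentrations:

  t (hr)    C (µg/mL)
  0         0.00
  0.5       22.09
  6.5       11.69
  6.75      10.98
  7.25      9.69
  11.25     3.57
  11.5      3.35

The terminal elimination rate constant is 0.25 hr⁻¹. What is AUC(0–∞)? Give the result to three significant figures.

AUC = 156 µg/mL·hr

Trapezoidal AUC_0→11.5:
  [0→0.5]: (0.00+22.09)/2 × 0.5 = 5.5225
  [0.5→6.5]: (22.09+11.69)/2 × 6 = 101.34
  [6.5→6.75]: (11.69+10.98)/2 × 0.25 = 2.83375
  [6.75→7.25]: (10.98+9.69)/2 × 0.5 = 5.1675
  [7.25→11.25]: (9.69+3.57)/2 × 4 = 26.52
  [11.25→11.5]: (3.57+3.35)/2 × 0.25 = 0.865
  Sum = 142.24875 µg/mL·hr
Extrapolated tail: C_last / k_e = 3.35 / 0.25 = 13.400
AUC_0→∞ = 142.24875 + 13.400 = 155.64875 µg/mL·hr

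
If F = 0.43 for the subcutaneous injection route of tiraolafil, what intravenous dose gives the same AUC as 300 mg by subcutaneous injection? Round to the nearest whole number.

Systemic exposure from an extravascular dose = F × D_ev, so the equivalent IV dose is F × D_ev.
D_iv = F × D_ev = 0.43 × 300 = 129 mg

D_iv = 129 mg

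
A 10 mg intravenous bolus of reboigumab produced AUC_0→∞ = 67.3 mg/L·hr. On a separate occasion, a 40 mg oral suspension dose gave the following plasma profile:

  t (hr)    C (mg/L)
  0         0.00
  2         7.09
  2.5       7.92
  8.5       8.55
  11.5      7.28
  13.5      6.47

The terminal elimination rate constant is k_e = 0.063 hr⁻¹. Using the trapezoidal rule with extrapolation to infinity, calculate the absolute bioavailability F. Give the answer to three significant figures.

Trapezoidal AUC_0→13.5 (oral suspension):
  [0→2]: (0.00+7.09)/2 × 2 = 7.09
  [2→2.5]: (7.09+7.92)/2 × 0.5 = 3.7525
  [2.5→8.5]: (7.92+8.55)/2 × 6 = 49.41
  [8.5→11.5]: (8.55+7.28)/2 × 3 = 23.745
  [11.5→13.5]: (7.28+6.47)/2 × 2 = 13.75
  Sum = 97.7475 mg/L·hr
Tail: C_last/k_e = 6.47/0.063 = 102.698
AUC_0→∞ (oral suspension) = 97.7475 + 102.698 = 200.4455 mg/L·hr
F = (AUC_ev/D_ev)/(AUC_iv/D_iv) = (200.4455/40)/(67.3/10) = 5.0111375/6.73 = 0.7446

F = 0.745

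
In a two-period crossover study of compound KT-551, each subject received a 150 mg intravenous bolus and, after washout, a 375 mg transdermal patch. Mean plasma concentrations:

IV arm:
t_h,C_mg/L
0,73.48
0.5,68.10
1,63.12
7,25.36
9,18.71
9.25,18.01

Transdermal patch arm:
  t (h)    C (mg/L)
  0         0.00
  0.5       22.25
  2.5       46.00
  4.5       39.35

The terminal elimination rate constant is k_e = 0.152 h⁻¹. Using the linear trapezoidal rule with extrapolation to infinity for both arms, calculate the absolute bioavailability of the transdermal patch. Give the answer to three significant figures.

F = 0.334

Trapezoidal AUC_0→9.25 (IV):
  [0→0.5]: (73.48+68.10)/2 × 0.5 = 35.395
  [0.5→1]: (68.10+63.12)/2 × 0.5 = 32.805
  [1→7]: (63.12+25.36)/2 × 6 = 265.44
  [7→9]: (25.36+18.71)/2 × 2 = 44.07
  [9→9.25]: (18.71+18.01)/2 × 0.25 = 4.59
  Sum = 382.3 mg/L·h
IV tail: 18.01/0.152 = 118.487; AUC_iv,0→∞ = 382.3 + 118.487 = 500.787 mg/L·h
Trapezoidal AUC_0→4.5 (transdermal patch):
  [0→0.5]: (0.00+22.25)/2 × 0.5 = 5.5625
  [0.5→2.5]: (22.25+46.00)/2 × 2 = 68.25
  [2.5→4.5]: (46.00+39.35)/2 × 2 = 85.35
  Sum = 159.1625 mg/L·h
transdermal patch tail: 39.35/0.152 = 258.882; AUC_ev,0→∞ = 159.1625 + 258.882 = 418.0445 mg/L·h
F = (AUC_ev/D_ev)/(AUC_iv/D_iv) = (418.0445/375)/(500.787/150) = 1.11479/3.33858 = 0.3339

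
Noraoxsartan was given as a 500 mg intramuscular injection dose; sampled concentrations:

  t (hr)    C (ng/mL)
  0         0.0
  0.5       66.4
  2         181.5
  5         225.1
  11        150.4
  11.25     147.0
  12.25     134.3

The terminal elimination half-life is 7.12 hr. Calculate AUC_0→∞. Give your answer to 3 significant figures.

AUC = 3500 ng/mL·hr

Trapezoidal AUC_0→12.25:
  [0→0.5]: (0.0+66.4)/2 × 0.5 = 16.6
  [0.5→2]: (66.4+181.5)/2 × 1.5 = 185.925
  [2→5]: (181.5+225.1)/2 × 3 = 609.9
  [5→11]: (225.1+150.4)/2 × 6 = 1126.5
  [11→11.25]: (150.4+147.0)/2 × 0.25 = 37.175
  [11.25→12.25]: (147.0+134.3)/2 × 1 = 140.65
  Sum = 2116.75 ng/mL·hr
k_e = ln2 / t½ = 0.693147 / 7.12 = 0.0974 hr^-1
Extrapolated tail: C_last / k_e = 134.3 / 0.0974 = 1378.850
AUC_0→∞ = 2116.75 + 1378.850 = 3495.6 ng/mL·hr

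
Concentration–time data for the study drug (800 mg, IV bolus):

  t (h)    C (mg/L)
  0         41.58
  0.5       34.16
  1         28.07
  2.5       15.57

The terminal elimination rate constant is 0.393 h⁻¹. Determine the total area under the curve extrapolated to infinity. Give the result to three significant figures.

AUC = 107 mg/L·h

Trapezoidal AUC_0→2.5:
  [0→0.5]: (41.58+34.16)/2 × 0.5 = 18.935
  [0.5→1]: (34.16+28.07)/2 × 0.5 = 15.5575
  [1→2.5]: (28.07+15.57)/2 × 1.5 = 32.73
  Sum = 67.2225 mg/L·h
Extrapolated tail: C_last / k_e = 15.57 / 0.393 = 39.618
AUC_0→∞ = 67.2225 + 39.618 = 106.8405 mg/L·h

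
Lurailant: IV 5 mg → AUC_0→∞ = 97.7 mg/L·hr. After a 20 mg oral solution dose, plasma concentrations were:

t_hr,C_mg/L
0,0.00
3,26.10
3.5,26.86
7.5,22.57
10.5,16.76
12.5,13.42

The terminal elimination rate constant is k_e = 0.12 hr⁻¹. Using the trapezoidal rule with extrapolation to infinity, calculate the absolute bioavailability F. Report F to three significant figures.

Trapezoidal AUC_0→12.5 (oral solution):
  [0→3]: (0.00+26.10)/2 × 3 = 39.15
  [3→3.5]: (26.10+26.86)/2 × 0.5 = 13.24
  [3.5→7.5]: (26.86+22.57)/2 × 4 = 98.86
  [7.5→10.5]: (22.57+16.76)/2 × 3 = 58.995
  [10.5→12.5]: (16.76+13.42)/2 × 2 = 30.18
  Sum = 240.425 mg/L·hr
Tail: C_last/k_e = 13.42/0.12 = 111.833
AUC_0→∞ (oral solution) = 240.425 + 111.833 = 352.258 mg/L·hr
F = (AUC_ev/D_ev)/(AUC_iv/D_iv) = (352.258/20)/(97.7/5) = 17.6129/19.54 = 0.9014

F = 0.901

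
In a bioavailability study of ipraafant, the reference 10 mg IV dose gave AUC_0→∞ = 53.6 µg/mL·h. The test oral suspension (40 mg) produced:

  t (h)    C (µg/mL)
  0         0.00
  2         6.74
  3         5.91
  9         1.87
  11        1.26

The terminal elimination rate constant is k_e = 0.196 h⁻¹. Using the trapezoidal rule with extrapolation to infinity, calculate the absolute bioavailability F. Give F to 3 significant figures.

F = 0.214

Trapezoidal AUC_0→11 (oral suspension):
  [0→2]: (0.00+6.74)/2 × 2 = 6.74
  [2→3]: (6.74+5.91)/2 × 1 = 6.325
  [3→9]: (5.91+1.87)/2 × 6 = 23.34
  [9→11]: (1.87+1.26)/2 × 2 = 3.13
  Sum = 39.535 µg/mL·h
Tail: C_last/k_e = 1.26/0.196 = 6.429
AUC_0→∞ (oral suspension) = 39.535 + 6.429 = 45.964 µg/mL·h
F = (AUC_ev/D_ev)/(AUC_iv/D_iv) = (45.964/40)/(53.6/10) = 1.1491/5.36 = 0.2144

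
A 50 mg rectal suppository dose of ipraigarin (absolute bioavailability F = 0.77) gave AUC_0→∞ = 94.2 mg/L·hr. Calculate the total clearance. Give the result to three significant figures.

CL = 0.409 L/hr

CL = F × Dose / AUC_0→∞
   = 0.77 × 50 / 94.2 = 0.408705 L/hr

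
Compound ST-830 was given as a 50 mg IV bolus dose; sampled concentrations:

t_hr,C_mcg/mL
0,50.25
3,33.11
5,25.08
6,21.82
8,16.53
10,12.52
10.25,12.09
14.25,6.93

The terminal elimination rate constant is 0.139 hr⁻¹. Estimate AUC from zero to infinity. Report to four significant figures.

Trapezoidal AUC_0→14.25:
  [0→3]: (50.25+33.11)/2 × 3 = 125.04
  [3→5]: (33.11+25.08)/2 × 2 = 58.19
  [5→6]: (25.08+21.82)/2 × 1 = 23.45
  [6→8]: (21.82+16.53)/2 × 2 = 38.35
  [8→10]: (16.53+12.52)/2 × 2 = 29.05
  [10→10.25]: (12.52+12.09)/2 × 0.25 = 3.07625
  [10.25→14.25]: (12.09+6.93)/2 × 4 = 38.04
  Sum = 315.19625 mcg/mL·hr
Extrapolated tail: C_last / k_e = 6.93 / 0.139 = 49.856
AUC_0→∞ = 315.19625 + 49.856 = 365.05225 mcg/mL·hr

AUC = 365.1 mcg/mL·hr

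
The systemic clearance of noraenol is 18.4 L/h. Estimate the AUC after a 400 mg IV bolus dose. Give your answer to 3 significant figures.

AUC_0→∞ = Dose_iv / CL
        = 400 / 18.4 = 21.7391 mg/L·h

AUC = 21.7 mg/L·h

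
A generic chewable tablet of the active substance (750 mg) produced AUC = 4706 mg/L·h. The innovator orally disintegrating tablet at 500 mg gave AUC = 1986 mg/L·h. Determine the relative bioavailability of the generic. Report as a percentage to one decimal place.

F_rel = (AUC_test/D_test) / (AUC_ref/D_ref)
      = (4706/750) / (1986/500)
      = 6.27467 / 3.972 = 1.5797 = 157.97%

F_rel = 158.0%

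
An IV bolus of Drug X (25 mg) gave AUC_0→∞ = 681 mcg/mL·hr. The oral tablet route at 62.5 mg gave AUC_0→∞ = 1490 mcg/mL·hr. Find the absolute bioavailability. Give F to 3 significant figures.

F = (AUC_ev / D_ev) / (AUC_iv / D_iv)
  = (1490/62.5) / (681/25)
  = 23.84 / 27.24 = 0.8752

F = 0.875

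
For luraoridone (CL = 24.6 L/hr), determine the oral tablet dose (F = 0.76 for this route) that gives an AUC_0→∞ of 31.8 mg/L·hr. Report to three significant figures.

Dose = CL × AUC_0→∞ / F
     = 24.6 × 31.8 / 0.76 = 1029.32 mg

Dose = 1030 mg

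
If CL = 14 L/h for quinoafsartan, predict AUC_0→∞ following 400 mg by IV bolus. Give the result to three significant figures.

AUC = 28.6 mg/L·h

AUC_0→∞ = Dose_iv / CL
        = 400 / 14 = 28.5714 mg/L·h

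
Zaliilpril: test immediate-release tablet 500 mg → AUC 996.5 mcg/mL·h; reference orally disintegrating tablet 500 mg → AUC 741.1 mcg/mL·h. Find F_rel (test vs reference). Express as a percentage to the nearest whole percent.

F_rel = (AUC_test/D_test) / (AUC_ref/D_ref)
      = (996.5/500) / (741.1/500)
      = 1.993 / 1.4822 = 1.3446 = 134.46%

F_rel = 134%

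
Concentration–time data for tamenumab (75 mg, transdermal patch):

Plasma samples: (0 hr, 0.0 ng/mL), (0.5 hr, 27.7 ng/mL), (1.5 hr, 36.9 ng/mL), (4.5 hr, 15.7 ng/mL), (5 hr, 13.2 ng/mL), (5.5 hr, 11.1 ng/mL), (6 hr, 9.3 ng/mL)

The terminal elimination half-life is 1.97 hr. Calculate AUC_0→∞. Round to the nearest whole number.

Trapezoidal AUC_0→6:
  [0→0.5]: (0.0+27.7)/2 × 0.5 = 6.925
  [0.5→1.5]: (27.7+36.9)/2 × 1 = 32.3
  [1.5→4.5]: (36.9+15.7)/2 × 3 = 78.9
  [4.5→5]: (15.7+13.2)/2 × 0.5 = 7.225
  [5→5.5]: (13.2+11.1)/2 × 0.5 = 6.075
  [5.5→6]: (11.1+9.3)/2 × 0.5 = 5.1
  Sum = 136.525 ng/mL·hr
k_e = ln2 / t½ = 0.693147 / 1.97 = 0.3519 hr^-1
Extrapolated tail: C_last / k_e = 9.3 / 0.3519 = 26.428
AUC_0→∞ = 136.525 + 26.428 = 162.953 ng/mL·hr

AUC = 163 ng/mL·hr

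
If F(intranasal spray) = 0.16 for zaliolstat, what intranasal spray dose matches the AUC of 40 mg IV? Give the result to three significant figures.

For equal systemic exposure: F × D_ev = D_iv
D_ev = D_iv / F = 40 / 0.16 = 250 mg

D_intranasal = 250 mg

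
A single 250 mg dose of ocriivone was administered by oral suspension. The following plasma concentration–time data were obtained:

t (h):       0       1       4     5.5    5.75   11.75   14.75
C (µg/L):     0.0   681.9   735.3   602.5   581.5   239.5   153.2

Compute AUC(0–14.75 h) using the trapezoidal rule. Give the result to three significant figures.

Trapezoidal AUC_0→14.75:
  [0→1]: (0.0+681.9)/2 × 1 = 340.95
  [1→4]: (681.9+735.3)/2 × 3 = 2125.8
  [4→5.5]: (735.3+602.5)/2 × 1.5 = 1003.35
  [5.5→5.75]: (602.5+581.5)/2 × 0.25 = 148.0
  [5.75→11.75]: (581.5+239.5)/2 × 6 = 2463.0
  [11.75→14.75]: (239.5+153.2)/2 × 3 = 589.05
  Sum = 6670.15 µg/L·h

AUC = 6670 µg/L·h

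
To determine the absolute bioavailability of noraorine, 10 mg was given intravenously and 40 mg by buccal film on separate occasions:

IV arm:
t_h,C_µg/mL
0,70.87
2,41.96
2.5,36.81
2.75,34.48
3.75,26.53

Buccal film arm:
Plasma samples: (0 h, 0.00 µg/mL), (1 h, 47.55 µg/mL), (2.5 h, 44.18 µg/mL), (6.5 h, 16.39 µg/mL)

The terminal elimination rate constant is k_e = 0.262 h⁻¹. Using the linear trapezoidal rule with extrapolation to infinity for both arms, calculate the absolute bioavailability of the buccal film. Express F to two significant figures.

Trapezoidal AUC_0→3.75 (IV):
  [0→2]: (70.87+41.96)/2 × 2 = 112.83
  [2→2.5]: (41.96+36.81)/2 × 0.5 = 19.6925
  [2.5→2.75]: (36.81+34.48)/2 × 0.25 = 8.91125
  [2.75→3.75]: (34.48+26.53)/2 × 1 = 30.505
  Sum = 171.93875 µg/mL·h
IV tail: 26.53/0.262 = 101.260; AUC_iv,0→∞ = 171.93875 + 101.260 = 273.19875 µg/mL·h
Trapezoidal AUC_0→6.5 (buccal film):
  [0→1]: (0.00+47.55)/2 × 1 = 23.775
  [1→2.5]: (47.55+44.18)/2 × 1.5 = 68.7975
  [2.5→6.5]: (44.18+16.39)/2 × 4 = 121.14
  Sum = 213.7125 µg/mL·h
buccal film tail: 16.39/0.262 = 62.557; AUC_ev,0→∞ = 213.7125 + 62.557 = 276.2695 µg/mL·h
F = (AUC_ev/D_ev)/(AUC_iv/D_iv) = (276.2695/40)/(273.19875/10) = 6.9067375/27.319875 = 0.2528

F = 0.25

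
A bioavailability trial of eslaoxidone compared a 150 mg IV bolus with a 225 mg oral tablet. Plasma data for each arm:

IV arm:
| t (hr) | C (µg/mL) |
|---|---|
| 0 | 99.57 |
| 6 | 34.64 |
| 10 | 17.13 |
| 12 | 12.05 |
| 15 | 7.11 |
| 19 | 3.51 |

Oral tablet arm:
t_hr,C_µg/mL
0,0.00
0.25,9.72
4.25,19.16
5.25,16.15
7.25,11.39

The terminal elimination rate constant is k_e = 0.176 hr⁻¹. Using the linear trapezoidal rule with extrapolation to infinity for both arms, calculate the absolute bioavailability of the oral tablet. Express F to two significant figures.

Trapezoidal AUC_0→19 (IV):
  [0→6]: (99.57+34.64)/2 × 6 = 402.63
  [6→10]: (34.64+17.13)/2 × 4 = 103.54
  [10→12]: (17.13+12.05)/2 × 2 = 29.18
  [12→15]: (12.05+7.11)/2 × 3 = 28.74
  [15→19]: (7.11+3.51)/2 × 4 = 21.24
  Sum = 585.33 µg/mL·hr
IV tail: 3.51/0.176 = 19.943; AUC_iv,0→∞ = 585.33 + 19.943 = 605.273 µg/mL·hr
Trapezoidal AUC_0→7.25 (oral tablet):
  [0→0.25]: (0.00+9.72)/2 × 0.25 = 1.215
  [0.25→4.25]: (9.72+19.16)/2 × 4 = 57.76
  [4.25→5.25]: (19.16+16.15)/2 × 1 = 17.655
  [5.25→7.25]: (16.15+11.39)/2 × 2 = 27.54
  Sum = 104.17 µg/mL·hr
oral tablet tail: 11.39/0.176 = 64.716; AUC_ev,0→∞ = 104.17 + 64.716 = 168.886 µg/mL·hr
F = (AUC_ev/D_ev)/(AUC_iv/D_iv) = (168.886/225)/(605.273/150) = 0.750604/4.03515 = 0.1860

F = 0.19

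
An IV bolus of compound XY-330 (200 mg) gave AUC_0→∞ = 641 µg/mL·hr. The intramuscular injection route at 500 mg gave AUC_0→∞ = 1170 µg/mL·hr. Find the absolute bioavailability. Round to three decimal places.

F = 0.730

F = (AUC_ev / D_ev) / (AUC_iv / D_iv)
  = (1170/500) / (641/200)
  = 2.34 / 3.205 = 0.7301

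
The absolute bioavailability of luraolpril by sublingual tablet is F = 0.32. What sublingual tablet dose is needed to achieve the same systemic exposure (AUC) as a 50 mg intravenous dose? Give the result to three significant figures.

D_sublingual = 156 mg

For equal systemic exposure: F × D_ev = D_iv
D_ev = D_iv / F = 50 / 0.32 = 156.25 mg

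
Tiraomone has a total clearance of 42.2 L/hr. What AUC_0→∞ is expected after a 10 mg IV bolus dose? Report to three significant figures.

AUC_0→∞ = Dose_iv / CL
        = 10 / 42.2 = 0.236967 mg/L·hr

AUC = 0.237 mg/L·hr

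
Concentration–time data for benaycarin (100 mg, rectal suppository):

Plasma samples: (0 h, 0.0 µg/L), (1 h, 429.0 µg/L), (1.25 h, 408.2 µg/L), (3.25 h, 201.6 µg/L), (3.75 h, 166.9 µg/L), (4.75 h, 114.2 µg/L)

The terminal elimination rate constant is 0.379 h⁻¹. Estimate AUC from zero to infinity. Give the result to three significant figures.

Trapezoidal AUC_0→4.75:
  [0→1]: (0.0+429.0)/2 × 1 = 214.5
  [1→1.25]: (429.0+408.2)/2 × 0.25 = 104.65
  [1.25→3.25]: (408.2+201.6)/2 × 2 = 609.8
  [3.25→3.75]: (201.6+166.9)/2 × 0.5 = 92.125
  [3.75→4.75]: (166.9+114.2)/2 × 1 = 140.55
  Sum = 1161.625 µg/L·h
Extrapolated tail: C_last / k_e = 114.2 / 0.379 = 301.319
AUC_0→∞ = 1161.625 + 301.319 = 1462.944 µg/L·h

AUC = 1460 µg/L·h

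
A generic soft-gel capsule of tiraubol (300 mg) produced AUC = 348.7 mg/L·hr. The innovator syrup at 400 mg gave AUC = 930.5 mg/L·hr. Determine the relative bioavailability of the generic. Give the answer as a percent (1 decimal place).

F_rel = 50.0%

F_rel = (AUC_test/D_test) / (AUC_ref/D_ref)
      = (348.7/300) / (930.5/400)
      = 1.16233 / 2.32625 = 0.4997 = 49.97%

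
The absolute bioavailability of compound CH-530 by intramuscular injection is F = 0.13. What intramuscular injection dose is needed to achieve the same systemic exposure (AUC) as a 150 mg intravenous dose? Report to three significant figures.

For equal systemic exposure: F × D_ev = D_iv
D_ev = D_iv / F = 150 / 0.13 = 1153.85 mg

D_intramuscular = 1150 mg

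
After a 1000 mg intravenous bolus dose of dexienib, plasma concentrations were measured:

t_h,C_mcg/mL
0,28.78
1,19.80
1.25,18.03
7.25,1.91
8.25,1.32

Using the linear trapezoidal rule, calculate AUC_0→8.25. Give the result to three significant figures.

Trapezoidal AUC_0→8.25:
  [0→1]: (28.78+19.80)/2 × 1 = 24.29
  [1→1.25]: (19.80+18.03)/2 × 0.25 = 4.72875
  [1.25→7.25]: (18.03+1.91)/2 × 6 = 59.82
  [7.25→8.25]: (1.91+1.32)/2 × 1 = 1.615
  Sum = 90.45375 mcg/mL·h

AUC = 90.5 mcg/mL·h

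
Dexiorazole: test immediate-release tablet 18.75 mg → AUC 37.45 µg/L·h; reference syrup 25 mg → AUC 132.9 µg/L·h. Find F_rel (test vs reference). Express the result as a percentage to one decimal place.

F_rel = (AUC_test/D_test) / (AUC_ref/D_ref)
      = (37.45/18.75) / (132.9/25)
      = 1.99733 / 5.316 = 0.3757 = 37.57%

F_rel = 37.6%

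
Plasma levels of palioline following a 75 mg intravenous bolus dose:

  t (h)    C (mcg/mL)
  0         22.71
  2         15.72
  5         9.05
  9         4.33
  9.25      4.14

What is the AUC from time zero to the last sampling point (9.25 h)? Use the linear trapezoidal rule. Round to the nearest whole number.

AUC = 103 mcg/mL·h

Trapezoidal AUC_0→9.25:
  [0→2]: (22.71+15.72)/2 × 2 = 38.43
  [2→5]: (15.72+9.05)/2 × 3 = 37.155
  [5→9]: (9.05+4.33)/2 × 4 = 26.76
  [9→9.25]: (4.33+4.14)/2 × 0.25 = 1.05875
  Sum = 103.40375 mcg/mL·h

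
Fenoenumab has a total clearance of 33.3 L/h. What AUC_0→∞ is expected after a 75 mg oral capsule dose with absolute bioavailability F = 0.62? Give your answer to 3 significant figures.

AUC_0→∞ = F × Dose / CL
        = 0.62 × 75 / 33.3 = 1.3964 mg/L·h

AUC = 1.40 mg/L·h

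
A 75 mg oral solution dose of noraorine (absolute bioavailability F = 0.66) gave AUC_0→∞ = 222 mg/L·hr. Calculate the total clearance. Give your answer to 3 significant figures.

CL = F × Dose / AUC_0→∞
   = 0.66 × 75 / 222 = 0.222973 L/hr

CL = 0.223 L/hr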